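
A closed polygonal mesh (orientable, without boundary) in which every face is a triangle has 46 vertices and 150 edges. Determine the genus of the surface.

3

Every face is a triangle and each edge borders two faces, so 3F = 2·150, giving F = 100.
χ = V − E + F = 46 − 150 + 100 = -4.
For a closed orientable surface χ = 2 − 2g, so g = (2 − (-4))/2 = 3.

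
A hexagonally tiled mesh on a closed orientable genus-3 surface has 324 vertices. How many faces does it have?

χ = 2 − 2·3 = -4, and every face is a hexagon so 6F = 2E.
V − E + F = -4 with E = 6F/2 gives 324 − (6/2 − 1)·F = -4, so F = 164 and E = 492.

164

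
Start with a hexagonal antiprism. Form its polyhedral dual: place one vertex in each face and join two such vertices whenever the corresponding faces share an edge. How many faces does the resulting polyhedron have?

The base solid has V = 12, E = 24, F = 14.
The dual swaps V and F and preserves E: V′ = F = 14, E′ = E = 24, F′ = V = 12.

12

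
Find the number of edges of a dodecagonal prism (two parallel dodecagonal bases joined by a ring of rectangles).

A prism on an n-gon has two n-gon bases and n rectangular sides: V = 2·12 = 24, E = 3·12 = 36, F = 12 + 2 = 14.

36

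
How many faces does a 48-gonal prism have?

50

A prism on an n-gon has two n-gon bases and n rectangular sides: V = 2·48 = 96, E = 3·48 = 144, F = 48 + 2 = 50.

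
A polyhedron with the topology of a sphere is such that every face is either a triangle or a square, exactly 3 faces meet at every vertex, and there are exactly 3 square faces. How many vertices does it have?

Let x be the number of triangles; then F = 3 + x.
Edge–face incidences: 2E = 4·3 + 3·x = 12 + 3x.
Every vertex has degree 3, so 3V = 2E.
Euler: V − E + F = 2 ⇒ (2E)/3 − E + (3 + x) = 2.
Multiply by 6: 2·(2E) − 3·(2E) + 6·(3 + x) = 12, i.e. 18 + 6x − (12 + 3x) = 12.
Collecting terms: 3x + 6 = 12, so 3x = 6, so x = 2.
Then 2E = 12 + 3·2 = 18, so E = 9, V = 2E/3 = 6, F = 3 + 2 = 5.

6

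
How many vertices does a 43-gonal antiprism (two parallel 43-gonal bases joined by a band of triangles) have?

An antiprism on an n-gon has two n-gon caps and 2n triangles: V = 2·43 = 86, E = 4·43 = 172, F = 2·43 + 2 = 88.

86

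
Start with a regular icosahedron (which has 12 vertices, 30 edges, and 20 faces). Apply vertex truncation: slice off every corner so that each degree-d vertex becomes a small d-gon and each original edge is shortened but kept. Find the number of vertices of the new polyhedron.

60

Truncation replaces each original edge-end by a new vertex, so V′ = 2E = 60.
Each original edge survives, and each old vertex of degree d contributes d new edges; summing degrees gives Σd = 2E, so E′ = E + 2E = 3E = 90.
Each original face survives and each original vertex becomes one new face: F′ = F + V = 32.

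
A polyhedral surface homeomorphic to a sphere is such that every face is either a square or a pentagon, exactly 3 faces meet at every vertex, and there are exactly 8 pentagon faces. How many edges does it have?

24

Let x be the number of squares; then F = 8 + x.
Edge–face incidences: 2E = 5·8 + 4·x = 40 + 4x.
Every vertex has degree 3, so 3V = 2E.
Euler: V − E + F = 2 ⇒ (2E)/3 − E + (8 + x) = 2.
Multiply by 6: 2·(2E) − 3·(2E) + 6·(8 + x) = 12, i.e. 48 + 6x − (40 + 4x) = 12.
Collecting terms: 2x + 8 = 12, so 2x = 4, so x = 2.
Then 2E = 40 + 4·2 = 48, so E = 24, V = 2E/3 = 16, F = 8 + 2 = 10.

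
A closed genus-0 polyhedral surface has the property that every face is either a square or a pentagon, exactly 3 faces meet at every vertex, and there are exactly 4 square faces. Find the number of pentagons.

4

Let x be the number of pentagons; then F = 4 + x.
Edge–face incidences: 2E = 4·4 + 5·x = 16 + 5x.
Every vertex has degree 3, so 3V = 2E.
Euler: V − E + F = 2 ⇒ (2E)/3 − E + (4 + x) = 2.
Multiply by 6: 2·(2E) − 3·(2E) + 6·(4 + x) = 12, i.e. 24 + 6x − (16 + 5x) = 12.
Collecting terms: x + 8 = 12, so x = 4.
Then 2E = 16 + 5·4 = 36, so E = 18, V = 2E/3 = 12, F = 4 + 4 = 8.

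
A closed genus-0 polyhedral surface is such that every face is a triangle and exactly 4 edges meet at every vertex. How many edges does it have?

12

Each face has 3 edges and each edge borders two faces, so 2E = 3F.
Each vertex has degree 4, so 4V = 2E and hence V = 3F/4.
Euler: V − E + F = 2 ⇒ (3F/4) − (3F/2) + F = 2.
Multiply by 8: (6 − 12 + 8)F = 16, i.e. 2F = 16.
So F = 8, E = 3·8/2 = 12, V = 3·8/4 = 6.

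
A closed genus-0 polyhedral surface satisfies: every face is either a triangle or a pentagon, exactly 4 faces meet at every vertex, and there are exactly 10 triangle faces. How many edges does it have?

Let x be the number of pentagons; then F = 10 + x.
Edge–face incidences: 2E = 3·10 + 5·x = 30 + 5x.
Every vertex has degree 4, so 4V = 2E.
Euler: V − E + F = 2 ⇒ (2E)/4 − E + (10 + x) = 2.
Multiply by 8: 2·(2E) − 4·(2E) + 8·(10 + x) = 16, i.e. 80 + 8x − 2·(30 + 5x) = 16.
Collecting terms: −2x + 20 = 16, so −2x = −4, so x = 2.
Then 2E = 30 + 5·2 = 40, so E = 20, V = 2E/4 = 10, F = 10 + 2 = 12.

20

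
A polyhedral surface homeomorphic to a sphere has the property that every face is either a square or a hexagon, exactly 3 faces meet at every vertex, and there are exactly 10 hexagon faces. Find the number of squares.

Let x be the number of squares; then F = 10 + x.
Edge–face incidences: 2E = 6·10 + 4·x = 60 + 4x.
Every vertex has degree 3, so 3V = 2E.
Euler: V − E + F = 2 ⇒ (2E)/3 − E + (10 + x) = 2.
Multiply by 6: 2·(2E) − 3·(2E) + 6·(10 + x) = 12, i.e. 60 + 6x − (60 + 4x) = 12.
Collecting terms: 2x = 12, so x = 6.
Then 2E = 60 + 4·6 = 84, so E = 42, V = 2E/3 = 28, F = 10 + 6 = 16.

6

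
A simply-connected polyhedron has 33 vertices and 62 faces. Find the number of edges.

93

Here V − E + F = 2.
E = V + F − (2) = 33 + 62 − (2) = 93.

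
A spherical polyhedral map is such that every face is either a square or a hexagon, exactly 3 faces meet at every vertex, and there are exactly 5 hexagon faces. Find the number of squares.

6

Let x be the number of squares; then F = 5 + x.
Edge–face incidences: 2E = 6·5 + 4·x = 30 + 4x.
Every vertex has degree 3, so 3V = 2E.
Euler: V − E + F = 2 ⇒ (2E)/3 − E + (5 + x) = 2.
Multiply by 6: 2·(2E) − 3·(2E) + 6·(5 + x) = 12, i.e. 30 + 6x − (30 + 4x) = 12.
Collecting terms: 2x = 12, so x = 6.
Then 2E = 30 + 4·6 = 54, so E = 27, V = 2E/3 = 18, F = 5 + 6 = 11.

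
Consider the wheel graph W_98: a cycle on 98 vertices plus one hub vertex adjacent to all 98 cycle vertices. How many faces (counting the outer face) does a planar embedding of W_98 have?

99

W_98 has V = 98 + 1 = 99 vertices and E = 2·98 = 196 edges.
By Euler's formula F = 2 − V + E = 2 − 99 + 196 = 99.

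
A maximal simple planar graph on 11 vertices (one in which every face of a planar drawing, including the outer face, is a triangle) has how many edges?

In a plane triangulation 3F = 2E and V − E + F = 2, so E = 3V − 6 = 3·11 − 6 = 27.

27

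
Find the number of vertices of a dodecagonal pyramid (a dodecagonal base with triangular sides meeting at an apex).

13

A pyramid on an n-gon base has one n-gon and n triangles: V = 12 + 1 = 13, E = 2·12 = 24, F = 12 + 1 = 13.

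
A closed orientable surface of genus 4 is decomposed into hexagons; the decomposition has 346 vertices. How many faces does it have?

176

χ = 2 − 2·4 = -6, and every face is a hexagon so 6F = 2E.
V − E + F = -6 with E = 6F/2 gives 346 − (6/2 − 1)·F = -6, so F = 176 and E = 528.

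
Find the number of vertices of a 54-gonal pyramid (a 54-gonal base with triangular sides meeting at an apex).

A pyramid on an n-gon base has one n-gon and n triangles: V = 54 + 1 = 55, E = 2·54 = 108, F = 54 + 1 = 55.
Check: V − E + F = 55 − 108 + 55 = 2.

55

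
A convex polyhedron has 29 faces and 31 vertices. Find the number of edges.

58

Here V − E + F = 2.
E = V + F − (2) = 31 + 29 − (2) = 58.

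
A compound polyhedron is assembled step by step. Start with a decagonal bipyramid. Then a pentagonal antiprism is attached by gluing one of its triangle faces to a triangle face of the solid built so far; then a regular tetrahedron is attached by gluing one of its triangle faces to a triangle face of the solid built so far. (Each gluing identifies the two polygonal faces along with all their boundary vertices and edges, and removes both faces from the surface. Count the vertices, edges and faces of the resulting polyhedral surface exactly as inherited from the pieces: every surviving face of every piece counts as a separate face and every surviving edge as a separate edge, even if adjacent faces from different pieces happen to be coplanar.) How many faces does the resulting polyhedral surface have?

A decagonal bipyramid: V=12, E=30, F=20.
Attach a pentagonal antiprism (V=10, E=20, F=12) along a 3-gon: merge 3 vertices and 3 edges, delete both glued faces → V=19, E=47, F=30.
Attach a regular tetrahedron (V=4, E=6, F=4) along a 3-gon: merge 3 vertices and 3 edges, delete both glued faces → V=20, E=50, F=32.
Check: V − E + F = 20 − 50 + 32 = 2.

32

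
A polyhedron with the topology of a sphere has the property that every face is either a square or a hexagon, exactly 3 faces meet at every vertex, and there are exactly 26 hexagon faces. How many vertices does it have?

60

Let x be the number of squares; then F = 26 + x.
Edge–face incidences: 2E = 6·26 + 4·x = 156 + 4x.
Every vertex has degree 3, so 3V = 2E.
Euler: V − E + F = 2 ⇒ (2E)/3 − E + (26 + x) = 2.
Multiply by 6: 2·(2E) − 3·(2E) + 6·(26 + x) = 12, i.e. 156 + 6x − (156 + 4x) = 12.
Collecting terms: 2x = 12, so x = 6.
Then 2E = 156 + 4·6 = 180, so E = 90, V = 2E/3 = 60, F = 26 + 6 = 32.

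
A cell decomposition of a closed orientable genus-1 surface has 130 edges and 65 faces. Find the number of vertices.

For a closed orientable surface of genus 1, χ = 2 − 2·1 = 0.
V = 0 + E − F = 0 + 130 − 65 = 65.

65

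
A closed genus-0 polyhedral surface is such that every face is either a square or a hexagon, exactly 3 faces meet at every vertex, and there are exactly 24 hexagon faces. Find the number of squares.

Let x be the number of squares; then F = 24 + x.
Edge–face incidences: 2E = 6·24 + 4·x = 144 + 4x.
Every vertex has degree 3, so 3V = 2E.
Euler: V − E + F = 2 ⇒ (2E)/3 − E + (24 + x) = 2.
Multiply by 6: 2·(2E) − 3·(2E) + 6·(24 + x) = 12, i.e. 144 + 6x − (144 + 4x) = 12.
Collecting terms: 2x = 12, so x = 6.
Then 2E = 144 + 4·6 = 168, so E = 84, V = 2E/3 = 56, F = 24 + 6 = 30.

6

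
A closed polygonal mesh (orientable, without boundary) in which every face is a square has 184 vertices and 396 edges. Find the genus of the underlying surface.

8

Every face is a square and each edge borders two faces, so 4F = 2·396, giving F = 198.
χ = V − E + F = 184 − 396 + 198 = -14.
For a closed orientable surface χ = 2 − 2g, so g = (2 − (-14))/2 = 8.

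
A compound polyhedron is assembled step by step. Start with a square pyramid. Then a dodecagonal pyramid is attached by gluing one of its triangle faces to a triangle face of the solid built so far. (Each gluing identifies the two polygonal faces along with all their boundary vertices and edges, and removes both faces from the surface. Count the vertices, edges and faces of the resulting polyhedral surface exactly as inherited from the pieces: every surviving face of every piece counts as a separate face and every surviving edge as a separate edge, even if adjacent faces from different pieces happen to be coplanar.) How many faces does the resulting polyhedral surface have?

A square pyramid: V=5, E=8, F=5.
Attach a dodecagonal pyramid (V=13, E=24, F=13) along a 3-gon: merge 3 vertices and 3 edges, delete both glued faces → V=15, E=29, F=16.
Check: V − E + F = 15 − 29 + 16 = 2.

16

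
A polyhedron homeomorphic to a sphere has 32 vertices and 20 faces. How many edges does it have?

Here V − E + F = 2.
E = V + F − (2) = 32 + 20 − (2) = 50.

50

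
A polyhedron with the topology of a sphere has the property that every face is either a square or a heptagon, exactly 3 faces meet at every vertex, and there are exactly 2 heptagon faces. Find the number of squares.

7

Let x be the number of squares; then F = 2 + x.
Edge–face incidences: 2E = 7·2 + 4·x = 14 + 4x.
Every vertex has degree 3, so 3V = 2E.
Euler: V − E + F = 2 ⇒ (2E)/3 − E + (2 + x) = 2.
Multiply by 6: 2·(2E) − 3·(2E) + 6·(2 + x) = 12, i.e. 12 + 6x − (14 + 4x) = 12.
Collecting terms: 2x − 2 = 12, so 2x = 14, so x = 7.
Then 2E = 14 + 4·7 = 42, so E = 21, V = 2E/3 = 14, F = 2 + 7 = 9.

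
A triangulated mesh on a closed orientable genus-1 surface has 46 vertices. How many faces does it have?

χ = 2 − 2·1 = 0, and every face is a triangle so 3F = 2E.
V − E + F = 0 with E = 3F/2 gives 46 − (3/2 − 1)·F = 0, so F = 92 and E = 138.

92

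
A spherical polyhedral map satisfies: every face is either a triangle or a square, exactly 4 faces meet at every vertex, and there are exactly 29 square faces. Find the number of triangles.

8

Let x be the number of triangles; then F = 29 + x.
Edge–face incidences: 2E = 4·29 + 3·x = 116 + 3x.
Every vertex has degree 4, so 4V = 2E.
Euler: V − E + F = 2 ⇒ (2E)/4 − E + (29 + x) = 2.
Multiply by 8: 2·(2E) − 4·(2E) + 8·(29 + x) = 16, i.e. 232 + 8x − 2·(116 + 3x) = 16.
Collecting terms: 2x = 16, so x = 8.
Then 2E = 116 + 3·8 = 140, so E = 70, V = 2E/4 = 35, F = 29 + 8 = 37.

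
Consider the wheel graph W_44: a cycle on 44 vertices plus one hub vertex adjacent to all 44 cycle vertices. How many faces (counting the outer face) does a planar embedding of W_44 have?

45

W_44 has V = 44 + 1 = 45 vertices and E = 2·44 = 88 edges.
By Euler's formula F = 2 − V + E = 2 − 45 + 88 = 45.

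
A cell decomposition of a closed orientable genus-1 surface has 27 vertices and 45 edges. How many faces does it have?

For a closed orientable surface of genus 1, χ = 2 − 2·1 = 0.
F = 0 − V + E = 0 − 27 + 45 = 18.

18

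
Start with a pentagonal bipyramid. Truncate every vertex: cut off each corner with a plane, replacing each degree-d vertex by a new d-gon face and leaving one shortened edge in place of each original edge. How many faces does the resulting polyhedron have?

The base solid has V = 7, E = 15, F = 10.
Truncation replaces each original edge-end by a new vertex, so V′ = 2E = 30.
Each original edge survives, and each old vertex of degree d contributes d new edges; summing degrees gives Σd = 2E, so E′ = E + 2E = 3E = 45.
Each original face survives and each original vertex becomes one new face: F′ = F + V = 17.

17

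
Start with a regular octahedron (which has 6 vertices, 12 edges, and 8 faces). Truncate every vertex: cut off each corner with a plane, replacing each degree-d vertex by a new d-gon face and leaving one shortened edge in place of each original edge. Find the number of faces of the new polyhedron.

Truncation replaces each original edge-end by a new vertex, so V′ = 2E = 24.
Each original edge survives, and each old vertex of degree d contributes d new edges; summing degrees gives Σd = 2E, so E′ = E + 2E = 3E = 36.
Each original face survives and each original vertex becomes one new face: F′ = F + V = 14.

14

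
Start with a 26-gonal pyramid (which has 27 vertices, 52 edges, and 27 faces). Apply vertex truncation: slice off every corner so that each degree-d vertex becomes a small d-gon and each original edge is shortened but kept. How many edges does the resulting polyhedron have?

Truncation replaces each original edge-end by a new vertex, so V′ = 2E = 104.
Each original edge survives, and each old vertex of degree d contributes d new edges; summing degrees gives Σd = 2E, so E′ = E + 2E = 3E = 156.
Each original face survives and each original vertex becomes one new face: F′ = F + V = 54.

156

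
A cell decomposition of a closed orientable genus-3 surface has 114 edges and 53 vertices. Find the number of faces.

57

For a closed orientable surface of genus 3, χ = 2 − 2·3 = -4.
F = -4 − V + E = -4 − 53 + 114 = 57.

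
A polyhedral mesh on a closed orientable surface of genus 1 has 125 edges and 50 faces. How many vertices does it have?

For a closed orientable surface of genus 1, χ = 2 − 2·1 = 0.
V = 0 + E − F = 0 + 125 − 50 = 75.

75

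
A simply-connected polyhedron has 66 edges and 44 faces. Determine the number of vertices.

24

Here V − E + F = 2.
V = 2 + E − F = 2 + 66 − 44 = 24.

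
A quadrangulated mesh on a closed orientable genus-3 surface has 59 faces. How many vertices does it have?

55

χ = 2 − 2·3 = -4, and every face is a square so 4F = 2E.
E = 4·59/2 = 118. Then V = -4 + E − F = -4 + 118 − 59 = 55.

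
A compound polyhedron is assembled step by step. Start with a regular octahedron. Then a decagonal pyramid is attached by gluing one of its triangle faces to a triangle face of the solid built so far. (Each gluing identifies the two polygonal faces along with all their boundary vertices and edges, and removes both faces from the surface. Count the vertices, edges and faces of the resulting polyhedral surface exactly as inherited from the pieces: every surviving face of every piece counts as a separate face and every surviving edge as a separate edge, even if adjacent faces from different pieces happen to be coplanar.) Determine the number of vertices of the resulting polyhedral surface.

A regular octahedron: V=6, E=12, F=8.
Attach a decagonal pyramid (V=11, E=20, F=11) along a 3-gon: merge 3 vertices and 3 edges, delete both glued faces → V=14, E=29, F=17.
Check: V − E + F = 14 − 29 + 17 = 2.

14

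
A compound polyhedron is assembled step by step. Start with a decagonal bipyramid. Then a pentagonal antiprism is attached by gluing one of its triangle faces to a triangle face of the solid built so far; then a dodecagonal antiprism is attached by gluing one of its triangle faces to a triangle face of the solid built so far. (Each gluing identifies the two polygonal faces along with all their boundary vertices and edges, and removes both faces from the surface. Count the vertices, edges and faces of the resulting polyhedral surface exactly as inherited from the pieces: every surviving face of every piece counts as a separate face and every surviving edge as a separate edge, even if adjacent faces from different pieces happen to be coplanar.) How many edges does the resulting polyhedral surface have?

92

A decagonal bipyramid: V=12, E=30, F=20.
Attach a pentagonal antiprism (V=10, E=20, F=12) along a 3-gon: merge 3 vertices and 3 edges, delete both glued faces → V=19, E=47, F=30.
Attach a dodecagonal antiprism (V=24, E=48, F=26) along a 3-gon: merge 3 vertices and 3 edges, delete both glued faces → V=40, E=92, F=54.
Check: V − E + F = 40 − 92 + 54 = 2.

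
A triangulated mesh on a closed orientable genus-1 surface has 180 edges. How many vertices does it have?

χ = 2 − 2·1 = 0, and every face is a triangle so 3F = 2E.
F = 2E/3 = 120. Then V = 0 + E − F = 0 + 180 − 120 = 60.

60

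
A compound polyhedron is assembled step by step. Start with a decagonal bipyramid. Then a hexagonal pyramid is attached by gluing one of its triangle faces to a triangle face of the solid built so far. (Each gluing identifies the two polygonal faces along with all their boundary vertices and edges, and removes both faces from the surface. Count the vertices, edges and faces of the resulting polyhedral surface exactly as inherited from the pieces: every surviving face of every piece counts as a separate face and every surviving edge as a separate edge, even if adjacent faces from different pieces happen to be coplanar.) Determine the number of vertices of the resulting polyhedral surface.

16

A decagonal bipyramid: V=12, E=30, F=20.
Attach a hexagonal pyramid (V=7, E=12, F=7) along a 3-gon: merge 3 vertices and 3 edges, delete both glued faces → V=16, E=39, F=25.
Check: V − E + F = 16 − 39 + 25 = 2.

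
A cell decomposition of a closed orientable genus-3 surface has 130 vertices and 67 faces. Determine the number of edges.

201

For a closed orientable surface of genus 3, χ = 2 − 2·3 = -4.
E = V + F − (-4) = 130 + 67 − (-4) = 201.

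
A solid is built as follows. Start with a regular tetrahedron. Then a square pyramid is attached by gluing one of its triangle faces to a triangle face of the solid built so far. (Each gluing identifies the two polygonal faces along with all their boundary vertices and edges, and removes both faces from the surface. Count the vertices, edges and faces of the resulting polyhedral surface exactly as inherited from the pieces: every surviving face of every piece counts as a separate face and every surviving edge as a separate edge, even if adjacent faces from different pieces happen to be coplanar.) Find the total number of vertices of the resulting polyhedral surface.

6

A regular tetrahedron: V=4, E=6, F=4.
Attach a square pyramid (V=5, E=8, F=5) along a 3-gon: merge 3 vertices and 3 edges, delete both glued faces → V=6, E=11, F=7.
Check: V − E + F = 6 − 11 + 7 = 2.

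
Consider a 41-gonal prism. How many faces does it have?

43

A prism on an n-gon has two n-gon bases and n rectangular sides: V = 2·41 = 82, E = 3·41 = 123, F = 41 + 2 = 43.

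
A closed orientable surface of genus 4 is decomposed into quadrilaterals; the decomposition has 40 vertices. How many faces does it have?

46

χ = 2 − 2·4 = -6, and every face is a square so 4F = 2E.
V − E + F = -6 with E = 4F/2 gives 40 − (4/2 − 1)·F = -6, so F = 46 and E = 92.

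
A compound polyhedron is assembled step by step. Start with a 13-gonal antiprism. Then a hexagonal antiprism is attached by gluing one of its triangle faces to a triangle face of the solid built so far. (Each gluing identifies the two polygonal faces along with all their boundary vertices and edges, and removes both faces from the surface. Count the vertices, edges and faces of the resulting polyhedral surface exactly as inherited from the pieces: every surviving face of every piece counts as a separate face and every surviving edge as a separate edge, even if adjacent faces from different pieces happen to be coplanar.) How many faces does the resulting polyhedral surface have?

A 13-gonal antiprism: V=26, E=52, F=28.
Attach a hexagonal antiprism (V=12, E=24, F=14) along a 3-gon: merge 3 vertices and 3 edges, delete both glued faces → V=35, E=73, F=40.
Check: V − E + F = 35 − 73 + 40 = 2.

40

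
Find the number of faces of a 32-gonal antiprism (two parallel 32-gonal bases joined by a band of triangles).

An antiprism on an n-gon has two n-gon caps and 2n triangles: V = 2·32 = 64, E = 4·32 = 128, F = 2·32 + 2 = 66.

66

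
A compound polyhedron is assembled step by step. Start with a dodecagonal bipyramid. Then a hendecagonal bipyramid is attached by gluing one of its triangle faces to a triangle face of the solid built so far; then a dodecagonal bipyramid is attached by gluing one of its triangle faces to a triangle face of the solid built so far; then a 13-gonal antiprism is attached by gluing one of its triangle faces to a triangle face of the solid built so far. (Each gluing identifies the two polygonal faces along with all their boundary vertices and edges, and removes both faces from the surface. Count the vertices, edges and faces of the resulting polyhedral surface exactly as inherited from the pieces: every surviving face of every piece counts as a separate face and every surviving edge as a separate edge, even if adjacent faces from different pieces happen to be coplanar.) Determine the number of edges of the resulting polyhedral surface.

A dodecagonal bipyramid: V=14, E=36, F=24.
Attach a hendecagonal bipyramid (V=13, E=33, F=22) along a 3-gon: merge 3 vertices and 3 edges, delete both glued faces → V=24, E=66, F=44.
Attach a dodecagonal bipyramid (V=14, E=36, F=24) along a 3-gon: merge 3 vertices and 3 edges, delete both glued faces → V=35, E=99, F=66.
Attach a 13-gonal antiprism (V=26, E=52, F=28) along a 3-gon: merge 3 vertices and 3 edges, delete both glued faces → V=58, E=148, F=92.
Check: V − E + F = 58 − 148 + 92 = 2.

148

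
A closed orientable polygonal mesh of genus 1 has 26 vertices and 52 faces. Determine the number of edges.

For a closed orientable surface of genus 1, χ = 2 − 2·1 = 0.
E = V + F − (0) = 26 + 52 − (0) = 78.

78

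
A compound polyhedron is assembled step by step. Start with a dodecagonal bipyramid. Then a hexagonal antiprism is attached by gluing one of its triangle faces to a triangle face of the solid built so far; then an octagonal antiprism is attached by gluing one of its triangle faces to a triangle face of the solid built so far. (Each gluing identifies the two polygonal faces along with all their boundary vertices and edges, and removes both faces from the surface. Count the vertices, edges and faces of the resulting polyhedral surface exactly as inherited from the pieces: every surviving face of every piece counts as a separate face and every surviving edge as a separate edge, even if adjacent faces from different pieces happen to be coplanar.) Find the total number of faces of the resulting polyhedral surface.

A dodecagonal bipyramid: V=14, E=36, F=24.
Attach a hexagonal antiprism (V=12, E=24, F=14) along a 3-gon: merge 3 vertices and 3 edges, delete both glued faces → V=23, E=57, F=36.
Attach an octagonal antiprism (V=16, E=32, F=18) along a 3-gon: merge 3 vertices and 3 edges, delete both glued faces → V=36, E=86, F=52.
Check: V − E + F = 36 − 86 + 52 = 2.

52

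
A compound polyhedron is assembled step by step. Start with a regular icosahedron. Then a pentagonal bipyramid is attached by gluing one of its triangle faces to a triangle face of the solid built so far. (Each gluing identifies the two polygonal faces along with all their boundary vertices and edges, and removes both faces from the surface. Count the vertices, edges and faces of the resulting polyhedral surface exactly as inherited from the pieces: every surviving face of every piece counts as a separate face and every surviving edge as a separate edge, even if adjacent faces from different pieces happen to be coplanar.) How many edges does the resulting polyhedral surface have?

42

A regular icosahedron: V=12, E=30, F=20.
Attach a pentagonal bipyramid (V=7, E=15, F=10) along a 3-gon: merge 3 vertices and 3 edges, delete both glued faces → V=16, E=42, F=28.
Check: V − E + F = 16 − 42 + 28 = 2.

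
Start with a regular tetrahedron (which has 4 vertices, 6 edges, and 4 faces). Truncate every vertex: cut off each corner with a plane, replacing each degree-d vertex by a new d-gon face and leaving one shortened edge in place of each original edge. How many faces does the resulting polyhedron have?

8

Truncation replaces each original edge-end by a new vertex, so V′ = 2E = 12.
Each original edge survives, and each old vertex of degree d contributes d new edges; summing degrees gives Σd = 2E, so E′ = E + 2E = 3E = 18.
Each original face survives and each original vertex becomes one new face: F′ = F + V = 8.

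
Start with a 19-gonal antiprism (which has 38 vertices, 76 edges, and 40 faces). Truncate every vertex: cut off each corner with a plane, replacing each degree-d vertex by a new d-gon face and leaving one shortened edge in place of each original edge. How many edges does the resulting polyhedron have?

Truncation replaces each original edge-end by a new vertex, so V′ = 2E = 152.
Each original edge survives, and each old vertex of degree d contributes d new edges; summing degrees gives Σd = 2E, so E′ = E + 2E = 3E = 228.
Each original face survives and each original vertex becomes one new face: F′ = F + V = 78.

228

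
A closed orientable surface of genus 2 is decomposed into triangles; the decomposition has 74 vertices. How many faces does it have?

152

χ = 2 − 2·2 = -2, and every face is a triangle so 3F = 2E.
V − E + F = -2 with E = 3F/2 gives 74 − (3/2 − 1)·F = -2, so F = 152 and E = 228.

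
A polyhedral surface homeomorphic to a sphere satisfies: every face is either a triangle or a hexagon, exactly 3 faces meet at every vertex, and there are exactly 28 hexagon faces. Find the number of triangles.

4

Let x be the number of triangles; then F = 28 + x.
Edge–face incidences: 2E = 6·28 + 3·x = 168 + 3x.
Every vertex has degree 3, so 3V = 2E.
Euler: V − E + F = 2 ⇒ (2E)/3 − E + (28 + x) = 2.
Multiply by 6: 2·(2E) − 3·(2E) + 6·(28 + x) = 12, i.e. 168 + 6x − (168 + 3x) = 12.
Collecting terms: 3x = 12, so x = 4.
Then 2E = 168 + 3·4 = 180, so E = 90, V = 2E/3 = 60, F = 28 + 4 = 32.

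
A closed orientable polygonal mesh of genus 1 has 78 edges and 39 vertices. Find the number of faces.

For a closed orientable surface of genus 1, χ = 2 − 2·1 = 0.
F = 0 − V + E = 0 − 39 + 78 = 39.

39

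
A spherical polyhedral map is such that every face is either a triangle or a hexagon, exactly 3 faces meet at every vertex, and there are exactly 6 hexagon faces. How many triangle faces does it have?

Let x be the number of triangles; then F = 6 + x.
Edge–face incidences: 2E = 6·6 + 3·x = 36 + 3x.
Every vertex has degree 3, so 3V = 2E.
Euler: V − E + F = 2 ⇒ (2E)/3 − E + (6 + x) = 2.
Multiply by 6: 2·(2E) − 3·(2E) + 6·(6 + x) = 12, i.e. 36 + 6x − (36 + 3x) = 12.
Collecting terms: 3x = 12, so x = 4.
Then 2E = 36 + 3·4 = 48, so E = 24, V = 2E/3 = 16, F = 6 + 4 = 10.

4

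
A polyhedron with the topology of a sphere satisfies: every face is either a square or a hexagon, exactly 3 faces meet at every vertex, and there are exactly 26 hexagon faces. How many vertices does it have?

60

Let x be the number of squares; then F = 26 + x.
Edge–face incidences: 2E = 6·26 + 4·x = 156 + 4x.
Every vertex has degree 3, so 3V = 2E.
Euler: V − E + F = 2 ⇒ (2E)/3 − E + (26 + x) = 2.
Multiply by 6: 2·(2E) − 3·(2E) + 6·(26 + x) = 12, i.e. 156 + 6x − (156 + 4x) = 12.
Collecting terms: 2x = 12, so x = 6.
Then 2E = 156 + 4·6 = 180, so E = 90, V = 2E/3 = 60, F = 26 + 6 = 32.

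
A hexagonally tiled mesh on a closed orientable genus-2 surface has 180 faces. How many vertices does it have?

358

χ = 2 − 2·2 = -2, and every face is a hexagon so 6F = 2E.
E = 6·180/2 = 540. Then V = -2 + E − F = -2 + 540 − 180 = 358.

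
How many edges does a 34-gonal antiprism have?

An antiprism on an n-gon has two n-gon caps and 2n triangles: V = 2·34 = 68, E = 4·34 = 136, F = 2·34 + 2 = 70.

136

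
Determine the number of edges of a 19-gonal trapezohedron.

The n-trapezohedron (dual of the n-antiprism) has V = 2·19 + 2 = 40, E = 4·19 = 76, F = 2·19 = 38.

76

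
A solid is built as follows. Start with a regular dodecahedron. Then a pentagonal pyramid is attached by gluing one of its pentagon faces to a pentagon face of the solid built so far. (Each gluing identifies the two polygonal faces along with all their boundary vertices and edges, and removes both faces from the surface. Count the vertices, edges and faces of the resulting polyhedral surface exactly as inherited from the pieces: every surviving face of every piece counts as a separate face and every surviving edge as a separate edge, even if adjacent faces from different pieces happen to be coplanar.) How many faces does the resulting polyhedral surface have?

16

A regular dodecahedron: V=20, E=30, F=12.
Attach a pentagonal pyramid (V=6, E=10, F=6) along a 5-gon: merge 5 vertices and 5 edges, delete both glued faces → V=21, E=35, F=16.
Check: V − E + F = 21 − 35 + 16 = 2.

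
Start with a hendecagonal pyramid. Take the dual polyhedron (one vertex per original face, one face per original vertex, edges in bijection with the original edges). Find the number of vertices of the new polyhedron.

The base solid has V = 12, E = 22, F = 12.
The dual swaps V and F and preserves E: V′ = F = 12, E′ = E = 22, F′ = V = 12.

12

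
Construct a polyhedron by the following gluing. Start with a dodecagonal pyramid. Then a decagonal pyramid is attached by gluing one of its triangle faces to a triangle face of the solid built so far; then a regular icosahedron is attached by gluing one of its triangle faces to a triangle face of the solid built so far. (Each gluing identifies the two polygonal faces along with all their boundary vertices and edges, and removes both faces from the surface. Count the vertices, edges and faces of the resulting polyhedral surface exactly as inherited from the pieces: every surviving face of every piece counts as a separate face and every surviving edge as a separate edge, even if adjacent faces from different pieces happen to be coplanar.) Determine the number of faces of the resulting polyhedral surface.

A dodecagonal pyramid: V=13, E=24, F=13.
Attach a decagonal pyramid (V=11, E=20, F=11) along a 3-gon: merge 3 vertices and 3 edges, delete both glued faces → V=21, E=41, F=22.
Attach a regular icosahedron (V=12, E=30, F=20) along a 3-gon: merge 3 vertices and 3 edges, delete both glued faces → V=30, E=68, F=40.
Check: V − E + F = 30 − 68 + 40 = 2.

40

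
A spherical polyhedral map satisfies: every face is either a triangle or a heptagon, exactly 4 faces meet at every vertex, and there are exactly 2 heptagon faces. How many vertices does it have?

14

Let x be the number of triangles; then F = 2 + x.
Edge–face incidences: 2E = 7·2 + 3·x = 14 + 3x.
Every vertex has degree 4, so 4V = 2E.
Euler: V − E + F = 2 ⇒ (2E)/4 − E + (2 + x) = 2.
Multiply by 8: 2·(2E) − 4·(2E) + 8·(2 + x) = 16, i.e. 16 + 8x − 2·(14 + 3x) = 16.
Collecting terms: 2x − 12 = 16, so 2x = 28, so x = 14.
Then 2E = 14 + 3·14 = 56, so E = 28, V = 2E/4 = 14, F = 2 + 14 = 16.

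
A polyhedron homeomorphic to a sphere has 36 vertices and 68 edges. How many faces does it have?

34

Here V − E + F = 2.
F = 2 − V + E = 2 − 36 + 68 = 34.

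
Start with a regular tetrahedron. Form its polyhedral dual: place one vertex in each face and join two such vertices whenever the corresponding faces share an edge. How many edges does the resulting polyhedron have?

6

The base solid has V = 4, E = 6, F = 4.
The dual swaps V and F and preserves E: V′ = F = 4, E′ = E = 6, F′ = V = 4.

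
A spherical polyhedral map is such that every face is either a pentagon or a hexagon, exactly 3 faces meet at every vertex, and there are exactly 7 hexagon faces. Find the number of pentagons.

12

Let x be the number of pentagons; then F = 7 + x.
Edge–face incidences: 2E = 6·7 + 5·x = 42 + 5x.
Every vertex has degree 3, so 3V = 2E.
Euler: V − E + F = 2 ⇒ (2E)/3 − E + (7 + x) = 2.
Multiply by 6: 2·(2E) − 3·(2E) + 6·(7 + x) = 12, i.e. 42 + 6x − (42 + 5x) = 12.
Collecting terms: x = 12.
Then 2E = 42 + 5·12 = 102, so E = 51, V = 2E/3 = 34, F = 7 + 12 = 19.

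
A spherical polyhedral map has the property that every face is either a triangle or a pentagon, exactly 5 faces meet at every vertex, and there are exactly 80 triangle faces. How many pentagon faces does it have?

12

Let x be the number of pentagons; then F = 80 + x.
Edge–face incidences: 2E = 3·80 + 5·x = 240 + 5x.
Every vertex has degree 5, so 5V = 2E.
Euler: V − E + F = 2 ⇒ (2E)/5 − E + (80 + x) = 2.
Multiply by 10: 2·(2E) − 5·(2E) + 10·(80 + x) = 20, i.e. 800 + 10x − 3·(240 + 5x) = 20.
Collecting terms: −5x + 80 = 20, so −5x = −60, so x = 12.
Then 2E = 240 + 5·12 = 300, so E = 150, V = 2E/5 = 60, F = 80 + 12 = 92.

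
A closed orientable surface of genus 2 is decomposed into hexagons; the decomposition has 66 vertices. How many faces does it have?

34

χ = 2 − 2·2 = -2, and every face is a hexagon so 6F = 2E.
V − E + F = -2 with E = 6F/2 gives 66 − (6/2 − 1)·F = -2, so F = 34 and E = 102.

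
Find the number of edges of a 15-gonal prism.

45

A prism on an n-gon has two n-gon bases and n rectangular sides: V = 2·15 = 30, E = 3·15 = 45, F = 15 + 2 = 17.
Check: V − E + F = 30 − 45 + 17 = 2.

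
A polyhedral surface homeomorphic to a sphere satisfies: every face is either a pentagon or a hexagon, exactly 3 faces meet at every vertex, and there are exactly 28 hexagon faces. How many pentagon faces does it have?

Let x be the number of pentagons; then F = 28 + x.
Edge–face incidences: 2E = 6·28 + 5·x = 168 + 5x.
Every vertex has degree 3, so 3V = 2E.
Euler: V − E + F = 2 ⇒ (2E)/3 − E + (28 + x) = 2.
Multiply by 6: 2·(2E) − 3·(2E) + 6·(28 + x) = 12, i.e. 168 + 6x − (168 + 5x) = 12.
Collecting terms: x = 12.
Then 2E = 168 + 5·12 = 228, so E = 114, V = 2E/3 = 76, F = 28 + 12 = 40.

12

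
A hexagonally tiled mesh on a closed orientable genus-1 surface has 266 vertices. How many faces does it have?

χ = 2 − 2·1 = 0, and every face is a hexagon so 6F = 2E.
V − E + F = 0 with E = 6F/2 gives 266 − (6/2 − 1)·F = 0, so F = 133 and E = 399.

133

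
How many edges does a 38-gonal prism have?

A prism on an n-gon has two n-gon bases and n rectangular sides: V = 2·38 = 76, E = 3·38 = 114, F = 38 + 2 = 40.

114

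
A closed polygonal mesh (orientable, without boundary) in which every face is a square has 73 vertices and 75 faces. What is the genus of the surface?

2

Every face is a square, so 2E = 4·75 = 300, giving E = 150.
χ = V − E + F = 73 − 150 + 75 = -2.
For a closed orientable surface χ = 2 − 2g, so g = (2 − (-2))/2 = 2.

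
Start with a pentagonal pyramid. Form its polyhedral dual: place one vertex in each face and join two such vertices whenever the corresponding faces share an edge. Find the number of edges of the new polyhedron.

The base solid has V = 6, E = 10, F = 6.
The dual swaps V and F and preserves E: V′ = F = 6, E′ = E = 10, F′ = V = 6.

10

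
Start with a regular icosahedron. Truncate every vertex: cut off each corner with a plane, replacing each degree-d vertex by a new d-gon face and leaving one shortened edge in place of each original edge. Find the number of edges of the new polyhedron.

The base solid has V = 12, E = 30, F = 20.
Truncation replaces each original edge-end by a new vertex, so V′ = 2E = 60.
Each original edge survives, and each old vertex of degree d contributes d new edges; summing degrees gives Σd = 2E, so E′ = E + 2E = 3E = 90.
Each original face survives and each original vertex becomes one new face: F′ = F + V = 32.

90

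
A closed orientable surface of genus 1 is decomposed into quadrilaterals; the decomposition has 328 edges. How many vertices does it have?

164

χ = 2 − 2·1 = 0, and every face is a square so 4F = 2E.
F = 2E/4 = 164. Then V = 0 + E − F = 0 + 328 − 164 = 164.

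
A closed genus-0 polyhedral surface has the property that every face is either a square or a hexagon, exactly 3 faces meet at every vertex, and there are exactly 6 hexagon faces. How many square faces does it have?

Let x be the number of squares; then F = 6 + x.
Edge–face incidences: 2E = 6·6 + 4·x = 36 + 4x.
Every vertex has degree 3, so 3V = 2E.
Euler: V − E + F = 2 ⇒ (2E)/3 − E + (6 + x) = 2.
Multiply by 6: 2·(2E) − 3·(2E) + 6·(6 + x) = 12, i.e. 36 + 6x − (36 + 4x) = 12.
Collecting terms: 2x = 12, so x = 6.
Then 2E = 36 + 4·6 = 60, so E = 30, V = 2E/3 = 20, F = 6 + 6 = 12.

6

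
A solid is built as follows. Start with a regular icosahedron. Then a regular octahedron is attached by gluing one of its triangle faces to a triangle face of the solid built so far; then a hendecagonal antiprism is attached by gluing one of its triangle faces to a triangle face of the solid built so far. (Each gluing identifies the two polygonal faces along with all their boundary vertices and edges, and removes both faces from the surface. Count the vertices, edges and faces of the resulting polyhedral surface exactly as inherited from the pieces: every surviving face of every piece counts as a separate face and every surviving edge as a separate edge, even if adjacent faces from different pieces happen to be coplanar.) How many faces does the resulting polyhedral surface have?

48

A regular icosahedron: V=12, E=30, F=20.
Attach a regular octahedron (V=6, E=12, F=8) along a 3-gon: merge 3 vertices and 3 edges, delete both glued faces → V=15, E=39, F=26.
Attach a hendecagonal antiprism (V=22, E=44, F=24) along a 3-gon: merge 3 vertices and 3 edges, delete both glued faces → V=34, E=80, F=48.
Check: V − E + F = 34 − 80 + 48 = 2.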